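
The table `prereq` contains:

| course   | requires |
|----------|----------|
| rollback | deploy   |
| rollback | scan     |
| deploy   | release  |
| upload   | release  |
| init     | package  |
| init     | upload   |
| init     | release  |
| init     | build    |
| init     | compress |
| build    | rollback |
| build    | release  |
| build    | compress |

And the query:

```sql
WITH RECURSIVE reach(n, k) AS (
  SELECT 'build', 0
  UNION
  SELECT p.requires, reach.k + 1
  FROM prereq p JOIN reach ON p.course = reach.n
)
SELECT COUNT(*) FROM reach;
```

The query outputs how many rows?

7

Base: (build, k=0).
Iteration 1: edges from {build} -> (compress, k=1), (release, k=1), (rollback, k=1).
Iteration 2: edges from {compress,release,rollback} -> (deploy, k=2), (scan, k=2).
Iteration 3: edges from {deploy,scan} -> (release, k=3).
Iteration 4: no outgoing edges from {release}; recursion stops.
Total rows emitted: 7.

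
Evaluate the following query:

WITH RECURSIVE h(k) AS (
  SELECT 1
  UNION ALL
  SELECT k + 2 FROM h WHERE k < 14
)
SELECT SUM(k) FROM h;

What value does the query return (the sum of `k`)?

64

Base: k=1.
Iteration 1: 1 < 14 holds -> k = 1 + 2 = 3.
Iteration 2: 3 < 14 holds -> k = 3 + 2 = 5.
Iteration 3: 5 < 14 holds -> k = 5 + 2 = 7.
Iteration 4: 7 < 14 holds -> k = 7 + 2 = 9.
Iteration 5: 9 < 14 holds -> k = 9 + 2 = 11.
Iteration 6: 11 < 14 holds -> k = 11 + 2 = 13.
Iteration 7: 13 < 14 holds -> k = 13 + 2 = 15.
Iteration 8: 15 < 14 fails; recursion stops.
SUM(k) = 1 + 3 + 5 + 7 + 9 + 11 + 13 + 15 = 64.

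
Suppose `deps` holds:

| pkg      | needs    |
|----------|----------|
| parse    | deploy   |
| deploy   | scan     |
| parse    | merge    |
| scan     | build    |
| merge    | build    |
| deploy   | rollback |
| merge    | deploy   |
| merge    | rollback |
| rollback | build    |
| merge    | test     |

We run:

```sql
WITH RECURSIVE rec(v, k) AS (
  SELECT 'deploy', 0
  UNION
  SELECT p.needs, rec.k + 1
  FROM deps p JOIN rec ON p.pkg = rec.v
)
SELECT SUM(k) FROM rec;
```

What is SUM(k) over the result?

4

Base: (deploy, k=0).
Iteration 1: edges from {deploy} -> (rollback, k=1), (scan, k=1).
Iteration 2: edges from {rollback,scan} -> (build, k=2). [UNION drops 1 duplicate row(s)]
Iteration 3: no outgoing edges from {build}; recursion stops.
SUM(k) = 0 + 1 + 1 + 2 = 4.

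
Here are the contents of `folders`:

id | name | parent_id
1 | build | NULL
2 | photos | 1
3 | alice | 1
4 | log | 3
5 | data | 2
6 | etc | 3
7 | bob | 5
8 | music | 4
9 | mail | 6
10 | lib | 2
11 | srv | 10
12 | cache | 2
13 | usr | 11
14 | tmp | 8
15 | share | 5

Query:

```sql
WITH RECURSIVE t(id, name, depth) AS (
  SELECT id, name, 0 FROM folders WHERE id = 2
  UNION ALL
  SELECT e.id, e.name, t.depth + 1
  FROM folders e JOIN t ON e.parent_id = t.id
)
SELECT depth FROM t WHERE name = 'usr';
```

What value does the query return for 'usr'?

Base: id=2 (photos) at depth 0.
Iteration 1: rows with parent_id in {2} -> data (id 5, depth 1), lib (id 10, depth 1), cache (id 12, depth 1).
Iteration 2: rows with parent_id in {5,10,12} -> bob (id 7, depth 2), srv (id 11, depth 2), share (id 15, depth 2).
Iteration 3: rows with parent_id in {7,11,15} -> usr (id 13, depth 3).
Iteration 4: no rows with parent_id in {13}; recursion stops.

3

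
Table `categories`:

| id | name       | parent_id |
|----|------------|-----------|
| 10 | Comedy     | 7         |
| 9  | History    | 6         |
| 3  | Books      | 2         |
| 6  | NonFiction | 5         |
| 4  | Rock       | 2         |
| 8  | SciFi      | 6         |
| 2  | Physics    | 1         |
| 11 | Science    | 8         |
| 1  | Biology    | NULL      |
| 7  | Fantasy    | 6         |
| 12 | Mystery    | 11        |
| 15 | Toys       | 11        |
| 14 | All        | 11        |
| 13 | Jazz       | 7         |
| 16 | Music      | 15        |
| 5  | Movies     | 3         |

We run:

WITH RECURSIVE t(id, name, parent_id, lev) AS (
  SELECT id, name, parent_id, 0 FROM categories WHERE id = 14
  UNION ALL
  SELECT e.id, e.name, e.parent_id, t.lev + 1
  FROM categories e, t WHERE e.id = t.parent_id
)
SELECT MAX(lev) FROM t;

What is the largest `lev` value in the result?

Base: id=14 (All), parent_id=11, lev 0.
Iteration 1: join on id=11 -> Science (id 11, parent_id=8, lev 1).
Iteration 2: join on id=8 -> SciFi (id 8, parent_id=6, lev 2).
Iteration 3: join on id=6 -> NonFiction (id 6, parent_id=5, lev 3).
Iteration 4: join on id=5 -> Movies (id 5, parent_id=3, lev 4).
Iteration 5: join on id=3 -> Books (id 3, parent_id=2, lev 5).
Iteration 6: join on id=2 -> Physics (id 2, parent_id=1, lev 6).
Iteration 7: join on id=1 -> Biology (id 1, parent_id=NULL, lev 7).
Iteration 8: parent_id is NULL; no match; recursion stops.
lev values: 0, 1, 2, 3, 4, 5, 6, 7; the maximum is 7.

7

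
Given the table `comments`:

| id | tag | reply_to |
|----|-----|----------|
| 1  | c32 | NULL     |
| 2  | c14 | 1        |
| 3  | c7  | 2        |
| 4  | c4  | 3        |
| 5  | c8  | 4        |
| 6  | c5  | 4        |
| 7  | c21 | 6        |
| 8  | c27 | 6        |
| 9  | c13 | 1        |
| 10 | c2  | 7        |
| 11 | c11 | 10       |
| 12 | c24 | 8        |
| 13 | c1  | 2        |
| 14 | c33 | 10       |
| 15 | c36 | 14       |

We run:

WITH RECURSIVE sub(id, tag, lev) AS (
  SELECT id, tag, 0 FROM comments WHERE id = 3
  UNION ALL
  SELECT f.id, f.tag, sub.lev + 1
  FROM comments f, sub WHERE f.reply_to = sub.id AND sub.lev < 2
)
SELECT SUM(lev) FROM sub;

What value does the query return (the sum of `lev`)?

Base: id=3 (c7) at lev 0.
Iteration 1: rows with reply_to in {3} -> c4 (id 4, lev 1).
Iteration 2: rows with reply_to in {4} -> c8 (id 5, lev 2), c5 (id 6, lev 2).
Iteration 3: lev < 2 fails for all current rows; recursion stops.
SUM(lev) = 0 + 1 + 2 + 2 = 5.

5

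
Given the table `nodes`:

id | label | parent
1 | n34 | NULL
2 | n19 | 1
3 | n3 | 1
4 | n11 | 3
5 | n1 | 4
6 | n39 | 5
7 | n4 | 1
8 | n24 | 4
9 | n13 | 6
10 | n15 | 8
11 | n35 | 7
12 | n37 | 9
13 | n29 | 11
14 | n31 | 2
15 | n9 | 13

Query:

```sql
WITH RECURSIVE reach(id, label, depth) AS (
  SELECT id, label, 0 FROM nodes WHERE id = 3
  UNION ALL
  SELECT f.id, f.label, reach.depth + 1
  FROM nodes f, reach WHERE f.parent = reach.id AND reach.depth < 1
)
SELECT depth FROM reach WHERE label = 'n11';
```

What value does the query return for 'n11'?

Base: id=3 (n3) at depth 0.
Iteration 1: rows with parent in {3} -> n11 (id 4, depth 1).
Iteration 2: depth < 1 fails for all current rows; recursion stops.

1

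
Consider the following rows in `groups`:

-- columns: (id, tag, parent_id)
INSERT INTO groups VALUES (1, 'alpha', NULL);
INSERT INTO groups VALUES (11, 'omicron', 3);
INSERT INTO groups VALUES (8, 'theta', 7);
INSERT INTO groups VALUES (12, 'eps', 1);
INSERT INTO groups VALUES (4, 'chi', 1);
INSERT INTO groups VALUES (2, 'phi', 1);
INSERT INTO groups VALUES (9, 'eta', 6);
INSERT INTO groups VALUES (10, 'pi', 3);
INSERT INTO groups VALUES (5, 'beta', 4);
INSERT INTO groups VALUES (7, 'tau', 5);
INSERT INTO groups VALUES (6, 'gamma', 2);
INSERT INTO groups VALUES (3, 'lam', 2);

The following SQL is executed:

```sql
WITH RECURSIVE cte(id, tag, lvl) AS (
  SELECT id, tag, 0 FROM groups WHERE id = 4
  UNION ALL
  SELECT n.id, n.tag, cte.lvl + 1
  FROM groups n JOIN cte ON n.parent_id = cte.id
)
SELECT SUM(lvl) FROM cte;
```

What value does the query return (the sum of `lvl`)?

Base: id=4 (chi) at lvl 0.
Iteration 1: rows with parent_id in {4} -> beta (id 5, lvl 1).
Iteration 2: rows with parent_id in {5} -> tau (id 7, lvl 2).
Iteration 3: rows with parent_id in {7} -> theta (id 8, lvl 3).
Iteration 4: no rows with parent_id in {8}; recursion stops.
SUM(lvl) = 0 + 1 + 2 + 3 = 6.

6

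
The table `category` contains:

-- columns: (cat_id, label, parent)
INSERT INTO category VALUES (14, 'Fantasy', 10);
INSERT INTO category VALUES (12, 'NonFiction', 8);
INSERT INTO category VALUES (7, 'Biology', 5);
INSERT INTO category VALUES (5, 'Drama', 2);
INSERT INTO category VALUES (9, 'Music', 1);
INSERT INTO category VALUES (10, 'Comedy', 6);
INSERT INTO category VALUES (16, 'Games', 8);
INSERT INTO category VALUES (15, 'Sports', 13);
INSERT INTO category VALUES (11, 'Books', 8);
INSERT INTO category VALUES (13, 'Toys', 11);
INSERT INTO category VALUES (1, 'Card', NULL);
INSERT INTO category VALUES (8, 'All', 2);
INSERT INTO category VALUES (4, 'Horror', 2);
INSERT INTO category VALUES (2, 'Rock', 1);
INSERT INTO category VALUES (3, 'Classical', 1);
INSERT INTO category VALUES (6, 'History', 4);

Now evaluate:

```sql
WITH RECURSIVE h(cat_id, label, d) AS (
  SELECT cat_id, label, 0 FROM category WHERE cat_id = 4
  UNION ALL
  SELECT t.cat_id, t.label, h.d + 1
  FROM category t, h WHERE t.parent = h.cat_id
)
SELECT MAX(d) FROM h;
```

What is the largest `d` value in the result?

Base: cat_id=4 (Horror) at d 0.
Iteration 1: rows with parent in {4} -> History (id 6, d 1).
Iteration 2: rows with parent in {6} -> Comedy (id 10, d 2).
Iteration 3: rows with parent in {10} -> Fantasy (id 14, d 3).
Iteration 4: no rows with parent in {14}; recursion stops.
d values: 0, 1, 2, 3; the maximum is 3.

3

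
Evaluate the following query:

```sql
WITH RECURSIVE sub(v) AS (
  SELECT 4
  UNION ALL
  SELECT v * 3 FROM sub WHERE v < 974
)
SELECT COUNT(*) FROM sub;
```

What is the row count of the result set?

Base: v=4.
Iteration 1: 4 < 974 holds -> v = 4 * 3 = 12.
Iteration 2: 12 < 974 holds -> v = 12 * 3 = 36.
Iteration 3: 36 < 974 holds -> v = 36 * 3 = 108.
Iteration 4: 108 < 974 holds -> v = 108 * 3 = 324.
Iteration 5: 324 < 974 holds -> v = 324 * 3 = 972.
Iteration 6: 972 < 974 holds -> v = 972 * 3 = 2916.
Iteration 7: 2916 < 974 fails; recursion stops.
Total rows emitted: 7.

7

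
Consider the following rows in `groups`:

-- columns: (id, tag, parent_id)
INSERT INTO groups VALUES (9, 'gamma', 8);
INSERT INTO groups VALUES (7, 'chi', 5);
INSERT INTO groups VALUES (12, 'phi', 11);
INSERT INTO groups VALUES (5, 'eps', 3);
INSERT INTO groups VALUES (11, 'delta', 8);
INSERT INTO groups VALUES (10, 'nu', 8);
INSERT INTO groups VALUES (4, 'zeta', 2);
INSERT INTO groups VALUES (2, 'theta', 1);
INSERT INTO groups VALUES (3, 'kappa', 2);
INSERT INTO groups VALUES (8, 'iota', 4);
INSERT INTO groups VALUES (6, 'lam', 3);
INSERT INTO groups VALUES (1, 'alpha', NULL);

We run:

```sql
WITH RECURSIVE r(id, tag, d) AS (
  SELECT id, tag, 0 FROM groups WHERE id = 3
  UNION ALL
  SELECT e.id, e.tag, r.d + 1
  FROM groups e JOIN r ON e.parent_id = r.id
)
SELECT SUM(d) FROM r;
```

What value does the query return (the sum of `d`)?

4

Base: id=3 (kappa) at d 0.
Iteration 1: rows with parent_id in {3} -> eps (id 5, d 1), lam (id 6, d 1).
Iteration 2: rows with parent_id in {5,6} -> chi (id 7, d 2).
Iteration 3: no rows with parent_id in {7}; recursion stops.
SUM(d) = 0 + 1 + 1 + 2 = 4.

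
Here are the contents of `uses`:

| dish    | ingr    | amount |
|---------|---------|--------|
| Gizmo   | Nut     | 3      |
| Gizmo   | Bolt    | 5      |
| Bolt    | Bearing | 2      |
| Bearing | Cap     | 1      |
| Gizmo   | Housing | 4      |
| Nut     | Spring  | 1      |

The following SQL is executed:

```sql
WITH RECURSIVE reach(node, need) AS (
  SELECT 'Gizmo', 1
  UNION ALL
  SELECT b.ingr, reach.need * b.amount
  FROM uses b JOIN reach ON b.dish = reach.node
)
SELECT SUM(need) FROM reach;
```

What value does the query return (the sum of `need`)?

36

Base: (Gizmo, need=1).
Iteration 1: components of {Gizmo} -> Bolt = 1*5 = 5, Housing = 1*4 = 4, Nut = 1*3 = 3.
Iteration 2: components of {Bolt,Housing,Nut} -> Bearing = 5*2 = 10, Spring = 3*1 = 3.
Iteration 3: components of {Bearing,Spring} -> Cap = 10*1 = 10.
Iteration 4: no further components; recursion stops.
SUM(need) = 1 + 3 + 5 + 4 + 3 + 10 + 10 = 36.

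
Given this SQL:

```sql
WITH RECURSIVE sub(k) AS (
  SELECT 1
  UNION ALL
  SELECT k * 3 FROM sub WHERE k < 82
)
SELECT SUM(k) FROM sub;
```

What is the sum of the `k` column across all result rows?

Base: k=1.
Iteration 1: 1 < 82 holds -> k = 1 * 3 = 3.
Iteration 2: 3 < 82 holds -> k = 3 * 3 = 9.
Iteration 3: 9 < 82 holds -> k = 9 * 3 = 27.
Iteration 4: 27 < 82 holds -> k = 27 * 3 = 81.
Iteration 5: 81 < 82 holds -> k = 81 * 3 = 243.
Iteration 6: 243 < 82 fails; recursion stops.
SUM(k) = 1 + 3 + 9 + 27 + 81 + 243 = 364.

364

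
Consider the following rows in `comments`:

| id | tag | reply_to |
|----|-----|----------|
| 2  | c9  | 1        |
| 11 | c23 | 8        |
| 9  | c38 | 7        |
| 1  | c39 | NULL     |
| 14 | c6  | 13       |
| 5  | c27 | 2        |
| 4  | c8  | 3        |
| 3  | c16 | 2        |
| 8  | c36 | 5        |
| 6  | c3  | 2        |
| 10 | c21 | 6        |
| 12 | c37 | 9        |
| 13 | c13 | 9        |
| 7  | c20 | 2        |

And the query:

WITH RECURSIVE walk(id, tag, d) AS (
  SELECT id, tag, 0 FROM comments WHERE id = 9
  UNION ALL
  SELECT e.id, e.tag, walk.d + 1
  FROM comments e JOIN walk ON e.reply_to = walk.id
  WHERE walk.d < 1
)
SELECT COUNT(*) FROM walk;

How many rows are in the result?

3

Base: id=9 (c38) at d 0.
Iteration 1: rows with reply_to in {9} -> c37 (id 12, d 1), c13 (id 13, d 1).
Iteration 2: d < 1 fails for all current rows; recursion stops.
Total rows emitted: 3.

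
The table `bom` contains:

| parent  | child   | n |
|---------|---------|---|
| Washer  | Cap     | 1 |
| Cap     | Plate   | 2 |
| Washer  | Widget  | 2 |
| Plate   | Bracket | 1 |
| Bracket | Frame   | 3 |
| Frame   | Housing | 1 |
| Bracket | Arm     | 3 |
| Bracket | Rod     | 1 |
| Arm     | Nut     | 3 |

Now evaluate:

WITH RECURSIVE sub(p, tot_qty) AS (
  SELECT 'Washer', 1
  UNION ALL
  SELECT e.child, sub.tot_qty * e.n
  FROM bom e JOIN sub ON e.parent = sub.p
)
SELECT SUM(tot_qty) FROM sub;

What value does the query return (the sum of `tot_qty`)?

Base: (Washer, tot_qty=1).
Iteration 1: components of {Washer} -> Cap = 1*1 = 1, Widget = 1*2 = 2.
Iteration 2: components of {Cap,Widget} -> Plate = 1*2 = 2.
Iteration 3: components of {Plate} -> Bracket = 2*1 = 2.
Iteration 4: components of {Bracket} -> Arm = 2*3 = 6, Frame = 2*3 = 6, Rod = 2*1 = 2.
Iteration 5: components of {Arm,Frame,Rod} -> Housing = 6*1 = 6, Nut = 6*3 = 18.
Iteration 6: no further components; recursion stops.
SUM(tot_qty) = 1 + 1 + 2 + 2 + 2 + 6 + 6 + 2 + 6 + 18 = 46.

46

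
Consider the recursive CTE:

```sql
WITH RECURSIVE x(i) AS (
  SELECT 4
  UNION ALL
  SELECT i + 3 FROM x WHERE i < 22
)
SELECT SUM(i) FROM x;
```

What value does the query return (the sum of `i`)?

Base: i=4.
Iteration 1: 4 < 22 holds -> i = 4 + 3 = 7.
Iteration 2: 7 < 22 holds -> i = 7 + 3 = 10.
Iteration 3: 10 < 22 holds -> i = 10 + 3 = 13.
Iteration 4: 13 < 22 holds -> i = 13 + 3 = 16.
Iteration 5: 16 < 22 holds -> i = 16 + 3 = 19.
Iteration 6: 19 < 22 holds -> i = 19 + 3 = 22.
Iteration 7: 22 < 22 fails; recursion stops.
SUM(i) = 4 + 7 + 10 + 13 + 16 + 19 + 22 = 91.

91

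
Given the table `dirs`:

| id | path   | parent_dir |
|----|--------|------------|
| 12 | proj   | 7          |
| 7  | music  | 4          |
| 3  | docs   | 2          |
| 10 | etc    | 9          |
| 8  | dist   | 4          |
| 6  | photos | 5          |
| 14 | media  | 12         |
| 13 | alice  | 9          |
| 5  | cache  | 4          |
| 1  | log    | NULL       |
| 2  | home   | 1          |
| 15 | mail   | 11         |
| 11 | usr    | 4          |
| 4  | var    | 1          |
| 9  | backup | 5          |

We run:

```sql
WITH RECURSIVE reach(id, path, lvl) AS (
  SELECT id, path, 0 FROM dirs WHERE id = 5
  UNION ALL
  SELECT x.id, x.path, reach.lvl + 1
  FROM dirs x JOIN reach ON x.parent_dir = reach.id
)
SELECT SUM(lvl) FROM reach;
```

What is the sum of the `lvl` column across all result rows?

Base: id=5 (cache) at lvl 0.
Iteration 1: rows with parent_dir in {5} -> photos (id 6, lvl 1), backup (id 9, lvl 1).
Iteration 2: rows with parent_dir in {6,9} -> etc (id 10, lvl 2), alice (id 13, lvl 2).
Iteration 3: no rows with parent_dir in {10,13}; recursion stops.
SUM(lvl) = 0 + 1 + 1 + 2 + 2 = 6.

6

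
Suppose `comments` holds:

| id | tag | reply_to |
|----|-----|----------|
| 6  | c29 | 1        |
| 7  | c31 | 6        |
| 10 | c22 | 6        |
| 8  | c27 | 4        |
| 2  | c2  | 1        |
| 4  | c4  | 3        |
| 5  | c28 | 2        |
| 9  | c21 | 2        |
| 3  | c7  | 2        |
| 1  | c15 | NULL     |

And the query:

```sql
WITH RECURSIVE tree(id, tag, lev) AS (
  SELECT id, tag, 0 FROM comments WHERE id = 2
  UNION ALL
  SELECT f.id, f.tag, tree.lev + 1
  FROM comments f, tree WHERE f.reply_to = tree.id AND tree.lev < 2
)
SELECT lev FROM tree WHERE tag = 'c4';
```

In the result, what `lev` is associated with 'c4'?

Base: id=2 (c2) at lev 0.
Iteration 1: rows with reply_to in {2} -> c7 (id 3, lev 1), c28 (id 5, lev 1), c21 (id 9, lev 1).
Iteration 2: rows with reply_to in {3,5,9} -> c4 (id 4, lev 2).
Iteration 3: lev < 2 fails for all current rows; recursion stops.

2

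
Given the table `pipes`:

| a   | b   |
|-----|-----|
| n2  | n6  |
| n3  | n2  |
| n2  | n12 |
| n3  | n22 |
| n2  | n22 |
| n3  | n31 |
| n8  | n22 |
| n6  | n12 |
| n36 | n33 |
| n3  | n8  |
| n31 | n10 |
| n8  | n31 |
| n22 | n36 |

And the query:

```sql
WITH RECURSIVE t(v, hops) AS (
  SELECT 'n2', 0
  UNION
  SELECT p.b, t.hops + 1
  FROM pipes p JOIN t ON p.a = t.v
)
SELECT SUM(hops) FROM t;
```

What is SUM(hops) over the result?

10

Base: (n2, hops=0).
Iteration 1: edges from {n2} -> (n12, hops=1), (n22, hops=1), (n6, hops=1).
Iteration 2: edges from {n12,n22,n6} -> (n12, hops=2), (n36, hops=2).
Iteration 3: edges from {n12,n36} -> (n33, hops=3).
Iteration 4: no outgoing edges from {n33}; recursion stops.
SUM(hops) = 0 + 1 + 1 + 1 + 2 + 2 + 3 = 10.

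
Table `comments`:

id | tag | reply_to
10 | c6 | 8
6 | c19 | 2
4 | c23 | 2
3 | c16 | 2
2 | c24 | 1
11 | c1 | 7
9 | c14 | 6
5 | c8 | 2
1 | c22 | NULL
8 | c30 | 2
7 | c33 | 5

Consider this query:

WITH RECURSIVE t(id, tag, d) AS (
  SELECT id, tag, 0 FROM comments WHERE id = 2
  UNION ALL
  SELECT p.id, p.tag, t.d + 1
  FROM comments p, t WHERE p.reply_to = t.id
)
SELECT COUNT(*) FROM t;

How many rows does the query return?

Base: id=2 (c24) at d 0.
Iteration 1: rows with reply_to in {2} -> c16 (id 3, d 1), c23 (id 4, d 1), c8 (id 5, d 1), c19 (id 6, d 1), c30 (id 8, d 1).
Iteration 2: rows with reply_to in {3,4,5,6,8} -> c33 (id 7, d 2), c14 (id 9, d 2), c6 (id 10, d 2).
Iteration 3: rows with reply_to in {7,9,10} -> c1 (id 11, d 3).
Iteration 4: no rows with reply_to in {11}; recursion stops.
Total rows emitted: 10.

10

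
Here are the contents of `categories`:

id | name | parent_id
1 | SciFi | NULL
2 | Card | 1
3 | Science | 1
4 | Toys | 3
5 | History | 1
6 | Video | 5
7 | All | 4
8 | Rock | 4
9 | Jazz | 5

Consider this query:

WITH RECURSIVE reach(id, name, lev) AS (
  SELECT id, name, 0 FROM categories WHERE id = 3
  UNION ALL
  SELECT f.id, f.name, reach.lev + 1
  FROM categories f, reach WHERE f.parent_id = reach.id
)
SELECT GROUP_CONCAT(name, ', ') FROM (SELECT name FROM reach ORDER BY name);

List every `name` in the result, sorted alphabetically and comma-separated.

Base: id=3 (Science) at lev 0.
Iteration 1: rows with parent_id in {3} -> Toys (id 4, lev 1).
Iteration 2: rows with parent_id in {4} -> All (id 7, lev 2), Rock (id 8, lev 2).
Iteration 3: no rows with parent_id in {7,8}; recursion stops.

All, Rock, Science, Toys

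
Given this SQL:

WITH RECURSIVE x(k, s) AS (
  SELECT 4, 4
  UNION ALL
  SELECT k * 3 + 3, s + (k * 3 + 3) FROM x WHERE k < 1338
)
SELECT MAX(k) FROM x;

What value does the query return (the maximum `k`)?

Base: k=4, s=4.
Iteration 1: 4 < 1338 holds -> k = 4 * 3 + 3 = 15, s = 4 + 15 = 19.
Iteration 2: 15 < 1338 holds -> k = 15 * 3 + 3 = 48, s = 19 + 48 = 67.
Iteration 3: 48 < 1338 holds -> k = 48 * 3 + 3 = 147, s = 67 + 147 = 214.
Iteration 4: 147 < 1338 holds -> k = 147 * 3 + 3 = 444, s = 214 + 444 = 658.
Iteration 5: 444 < 1338 holds -> k = 444 * 3 + 3 = 1335, s = 658 + 1335 = 1993.
Iteration 6: 1335 < 1338 holds -> k = 1335 * 3 + 3 = 4008, s = 1993 + 4008 = 6001.
Iteration 7: 4008 < 1338 fails; recursion stops.
k values: 4, 15, 48, 147, 444, 1335, 4008; the maximum is 4008.

4008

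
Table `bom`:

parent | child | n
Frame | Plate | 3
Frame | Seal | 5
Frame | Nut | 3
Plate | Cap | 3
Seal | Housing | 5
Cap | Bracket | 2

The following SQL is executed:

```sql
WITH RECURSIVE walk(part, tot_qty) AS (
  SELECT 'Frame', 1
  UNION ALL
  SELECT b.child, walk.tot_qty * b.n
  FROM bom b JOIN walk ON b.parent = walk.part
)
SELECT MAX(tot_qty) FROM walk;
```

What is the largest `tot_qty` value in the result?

25

Base: (Frame, tot_qty=1).
Iteration 1: components of {Frame} -> Nut = 1*3 = 3, Plate = 1*3 = 3, Seal = 1*5 = 5.
Iteration 2: components of {Nut,Plate,Seal} -> Cap = 3*3 = 9, Housing = 5*5 = 25.
Iteration 3: components of {Cap,Housing} -> Bracket = 9*2 = 18.
Iteration 4: no further components; recursion stops.
tot_qty values: 1, 3, 5, 3, 9, 25, 18; the maximum is 25.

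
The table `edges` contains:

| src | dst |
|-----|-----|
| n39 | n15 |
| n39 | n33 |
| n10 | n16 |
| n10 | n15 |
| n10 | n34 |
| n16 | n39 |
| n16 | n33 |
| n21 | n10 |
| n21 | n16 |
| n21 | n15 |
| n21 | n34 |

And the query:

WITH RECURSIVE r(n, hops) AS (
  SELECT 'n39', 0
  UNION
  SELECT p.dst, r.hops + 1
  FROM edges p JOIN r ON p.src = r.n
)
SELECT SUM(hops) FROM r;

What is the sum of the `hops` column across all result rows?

2

Base: (n39, hops=0).
Iteration 1: edges from {n39} -> (n15, hops=1), (n33, hops=1).
Iteration 2: no outgoing edges from {n15,n33}; recursion stops.
SUM(hops) = 0 + 1 + 1 = 2.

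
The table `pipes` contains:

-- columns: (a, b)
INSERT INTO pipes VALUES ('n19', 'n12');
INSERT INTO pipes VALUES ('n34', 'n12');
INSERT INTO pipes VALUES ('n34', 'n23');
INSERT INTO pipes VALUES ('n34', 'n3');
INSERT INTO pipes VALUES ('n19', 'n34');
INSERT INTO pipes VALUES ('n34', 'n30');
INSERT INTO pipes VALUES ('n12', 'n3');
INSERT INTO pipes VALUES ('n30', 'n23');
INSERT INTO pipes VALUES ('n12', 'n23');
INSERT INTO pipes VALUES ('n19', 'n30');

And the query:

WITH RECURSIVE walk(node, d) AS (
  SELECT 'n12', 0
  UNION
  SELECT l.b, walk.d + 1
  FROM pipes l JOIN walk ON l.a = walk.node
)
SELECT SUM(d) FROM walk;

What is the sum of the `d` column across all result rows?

Base: (n12, d=0).
Iteration 1: edges from {n12} -> (n23, d=1), (n3, d=1).
Iteration 2: no outgoing edges from {n23,n3}; recursion stops.
SUM(d) = 0 + 1 + 1 = 2.

2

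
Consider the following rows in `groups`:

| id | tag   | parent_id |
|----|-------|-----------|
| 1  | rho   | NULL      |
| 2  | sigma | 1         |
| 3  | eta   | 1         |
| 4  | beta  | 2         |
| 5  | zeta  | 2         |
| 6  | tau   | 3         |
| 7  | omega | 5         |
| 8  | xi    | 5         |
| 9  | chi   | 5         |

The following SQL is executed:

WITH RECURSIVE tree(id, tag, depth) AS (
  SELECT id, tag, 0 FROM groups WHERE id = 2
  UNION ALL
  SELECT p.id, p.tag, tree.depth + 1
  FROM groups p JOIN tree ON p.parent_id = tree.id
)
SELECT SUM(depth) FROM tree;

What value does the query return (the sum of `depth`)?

8

Base: id=2 (sigma) at depth 0.
Iteration 1: rows with parent_id in {2} -> beta (id 4, depth 1), zeta (id 5, depth 1).
Iteration 2: rows with parent_id in {4,5} -> omega (id 7, depth 2), xi (id 8, depth 2), chi (id 9, depth 2).
Iteration 3: no rows with parent_id in {7,8,9}; recursion stops.
SUM(depth) = 0 + 1 + 1 + 2 + 2 + 2 = 8.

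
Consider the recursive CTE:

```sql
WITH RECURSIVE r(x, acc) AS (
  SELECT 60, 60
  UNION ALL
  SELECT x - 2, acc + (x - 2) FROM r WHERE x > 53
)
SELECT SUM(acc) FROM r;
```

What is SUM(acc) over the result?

860

Base: x=60, acc=60.
Iteration 1: 60 > 53 holds -> x = 60 - 2 = 58, acc = 60 + 58 = 118.
Iteration 2: 58 > 53 holds -> x = 58 - 2 = 56, acc = 118 + 56 = 174.
Iteration 3: 56 > 53 holds -> x = 56 - 2 = 54, acc = 174 + 54 = 228.
Iteration 4: 54 > 53 holds -> x = 54 - 2 = 52, acc = 228 + 52 = 280.
Iteration 5: 52 > 53 fails; recursion stops.
SUM(acc) = 60 + 118 + 174 + 228 + 280 = 860.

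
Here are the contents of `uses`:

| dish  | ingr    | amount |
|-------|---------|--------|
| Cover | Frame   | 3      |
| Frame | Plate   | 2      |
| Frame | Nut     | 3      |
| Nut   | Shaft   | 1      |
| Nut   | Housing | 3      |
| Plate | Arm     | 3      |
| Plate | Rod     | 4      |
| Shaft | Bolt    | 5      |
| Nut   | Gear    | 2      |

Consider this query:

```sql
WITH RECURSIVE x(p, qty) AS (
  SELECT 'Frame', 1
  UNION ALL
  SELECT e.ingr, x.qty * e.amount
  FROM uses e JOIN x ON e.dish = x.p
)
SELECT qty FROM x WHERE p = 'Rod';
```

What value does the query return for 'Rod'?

8

Base: (Frame, qty=1).
Iteration 1: components of {Frame} -> Nut = 1*3 = 3, Plate = 1*2 = 2.
Iteration 2: components of {Nut,Plate} -> Arm = 2*3 = 6, Gear = 3*2 = 6, Housing = 3*3 = 9, Rod = 2*4 = 8, Shaft = 3*1 = 3.
Iteration 3: components of {Arm,Gear,Housing,Rod,Shaft} -> Bolt = 3*5 = 15.
Iteration 4: no further components; recursion stops.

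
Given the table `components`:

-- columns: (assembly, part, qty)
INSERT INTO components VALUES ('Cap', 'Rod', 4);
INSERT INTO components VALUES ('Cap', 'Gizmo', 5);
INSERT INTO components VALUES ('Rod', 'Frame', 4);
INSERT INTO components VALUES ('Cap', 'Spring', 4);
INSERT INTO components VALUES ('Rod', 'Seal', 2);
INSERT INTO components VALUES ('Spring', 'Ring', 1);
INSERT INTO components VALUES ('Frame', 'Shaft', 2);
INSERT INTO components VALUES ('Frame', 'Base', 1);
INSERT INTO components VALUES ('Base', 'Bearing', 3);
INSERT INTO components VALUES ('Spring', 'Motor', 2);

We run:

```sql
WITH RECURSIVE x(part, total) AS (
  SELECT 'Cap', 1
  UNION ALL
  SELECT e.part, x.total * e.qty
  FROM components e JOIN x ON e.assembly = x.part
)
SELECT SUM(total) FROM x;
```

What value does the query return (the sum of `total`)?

146

Base: (Cap, total=1).
Iteration 1: components of {Cap} -> Gizmo = 1*5 = 5, Rod = 1*4 = 4, Spring = 1*4 = 4.
Iteration 2: components of {Gizmo,Rod,Spring} -> Frame = 4*4 = 16, Motor = 4*2 = 8, Ring = 4*1 = 4, Seal = 4*2 = 8.
Iteration 3: components of {Frame,Motor,Ring,Seal} -> Base = 16*1 = 16, Shaft = 16*2 = 32.
Iteration 4: components of {Base,Shaft} -> Bearing = 16*3 = 48.
Iteration 5: no further components; recursion stops.
SUM(total) = 1 + 4 + 5 + 4 + 16 + 8 + 4 + 8 + 32 + 16 + 48 = 146.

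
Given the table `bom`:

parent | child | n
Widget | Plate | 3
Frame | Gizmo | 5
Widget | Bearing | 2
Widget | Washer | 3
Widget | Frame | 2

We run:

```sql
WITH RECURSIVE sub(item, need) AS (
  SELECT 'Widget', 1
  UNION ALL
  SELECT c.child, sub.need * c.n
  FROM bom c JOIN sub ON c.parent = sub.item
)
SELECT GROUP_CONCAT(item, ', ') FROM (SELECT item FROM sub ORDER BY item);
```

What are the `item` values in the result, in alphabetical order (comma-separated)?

Base: (Widget, need=1).
Iteration 1: components of {Widget} -> Bearing = 1*2 = 2, Frame = 1*2 = 2, Plate = 1*3 = 3, Washer = 1*3 = 3.
Iteration 2: components of {Bearing,Frame,Plate,Washer} -> Gizmo = 2*5 = 10.
Iteration 3: no further components; recursion stops.

Bearing, Frame, Gizmo, Plate, Washer, Widget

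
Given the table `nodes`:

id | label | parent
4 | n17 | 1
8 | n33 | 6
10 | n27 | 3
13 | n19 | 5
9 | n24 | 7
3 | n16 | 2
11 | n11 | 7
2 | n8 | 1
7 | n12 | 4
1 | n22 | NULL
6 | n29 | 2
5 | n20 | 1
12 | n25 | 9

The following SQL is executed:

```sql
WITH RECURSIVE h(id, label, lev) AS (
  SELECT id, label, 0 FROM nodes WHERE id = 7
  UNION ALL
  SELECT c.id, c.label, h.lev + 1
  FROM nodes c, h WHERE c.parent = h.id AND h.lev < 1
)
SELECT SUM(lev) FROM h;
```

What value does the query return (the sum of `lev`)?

Base: id=7 (n12) at lev 0.
Iteration 1: rows with parent in {7} -> n24 (id 9, lev 1), n11 (id 11, lev 1).
Iteration 2: lev < 1 fails for all current rows; recursion stops.
SUM(lev) = 0 + 1 + 1 = 2.

2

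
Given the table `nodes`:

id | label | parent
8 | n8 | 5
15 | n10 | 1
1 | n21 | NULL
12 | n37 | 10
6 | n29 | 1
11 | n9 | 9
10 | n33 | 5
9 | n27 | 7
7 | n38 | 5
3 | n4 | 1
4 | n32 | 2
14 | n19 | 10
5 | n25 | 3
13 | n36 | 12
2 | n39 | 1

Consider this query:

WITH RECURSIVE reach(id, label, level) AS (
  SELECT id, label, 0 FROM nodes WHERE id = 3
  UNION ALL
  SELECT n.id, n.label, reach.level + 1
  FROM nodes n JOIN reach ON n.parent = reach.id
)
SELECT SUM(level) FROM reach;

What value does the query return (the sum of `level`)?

Base: id=3 (n4) at level 0.
Iteration 1: rows with parent in {3} -> n25 (id 5, level 1).
Iteration 2: rows with parent in {5} -> n38 (id 7, level 2), n8 (id 8, level 2), n33 (id 10, level 2).
Iteration 3: rows with parent in {7,8,10} -> n27 (id 9, level 3), n37 (id 12, level 3), n19 (id 14, level 3).
Iteration 4: rows with parent in {9,12,14} -> n9 (id 11, level 4), n36 (id 13, level 4).
Iteration 5: no rows with parent in {11,13}; recursion stops.
SUM(level) = 0 + 1 + 2 + 2 + 2 + 3 + 3 + 3 + 4 + 4 = 24.

24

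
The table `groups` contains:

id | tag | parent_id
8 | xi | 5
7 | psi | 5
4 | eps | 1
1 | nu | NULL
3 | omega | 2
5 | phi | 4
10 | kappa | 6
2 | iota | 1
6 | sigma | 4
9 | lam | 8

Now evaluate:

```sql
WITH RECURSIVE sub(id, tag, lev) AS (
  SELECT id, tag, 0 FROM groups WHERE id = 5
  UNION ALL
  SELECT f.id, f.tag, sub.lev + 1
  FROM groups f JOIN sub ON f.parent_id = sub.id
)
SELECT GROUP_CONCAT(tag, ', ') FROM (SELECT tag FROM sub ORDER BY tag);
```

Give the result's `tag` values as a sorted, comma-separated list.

Base: id=5 (phi) at lev 0.
Iteration 1: rows with parent_id in {5} -> psi (id 7, lev 1), xi (id 8, lev 1).
Iteration 2: rows with parent_id in {7,8} -> lam (id 9, lev 2).
Iteration 3: no rows with parent_id in {9}; recursion stops.

lam, phi, psi, xi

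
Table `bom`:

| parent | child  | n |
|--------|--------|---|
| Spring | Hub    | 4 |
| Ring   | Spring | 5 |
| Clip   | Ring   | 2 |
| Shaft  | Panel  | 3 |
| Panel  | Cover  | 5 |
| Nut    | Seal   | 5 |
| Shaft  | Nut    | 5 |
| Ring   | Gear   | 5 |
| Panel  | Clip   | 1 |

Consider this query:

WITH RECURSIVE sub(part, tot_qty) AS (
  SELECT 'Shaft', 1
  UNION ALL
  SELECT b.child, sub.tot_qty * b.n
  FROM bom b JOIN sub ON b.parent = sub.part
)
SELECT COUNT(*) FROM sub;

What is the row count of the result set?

10

Base: (Shaft, tot_qty=1).
Iteration 1: components of {Shaft} -> Nut = 1*5 = 5, Panel = 1*3 = 3.
Iteration 2: components of {Nut,Panel} -> Clip = 3*1 = 3, Cover = 3*5 = 15, Seal = 5*5 = 25.
Iteration 3: components of {Clip,Cover,Seal} -> Ring = 3*2 = 6.
Iteration 4: components of {Ring} -> Gear = 6*5 = 30, Spring = 6*5 = 30.
Iteration 5: components of {Gear,Spring} -> Hub = 30*4 = 120.
Iteration 6: no further components; recursion stops.
Total rows emitted: 10.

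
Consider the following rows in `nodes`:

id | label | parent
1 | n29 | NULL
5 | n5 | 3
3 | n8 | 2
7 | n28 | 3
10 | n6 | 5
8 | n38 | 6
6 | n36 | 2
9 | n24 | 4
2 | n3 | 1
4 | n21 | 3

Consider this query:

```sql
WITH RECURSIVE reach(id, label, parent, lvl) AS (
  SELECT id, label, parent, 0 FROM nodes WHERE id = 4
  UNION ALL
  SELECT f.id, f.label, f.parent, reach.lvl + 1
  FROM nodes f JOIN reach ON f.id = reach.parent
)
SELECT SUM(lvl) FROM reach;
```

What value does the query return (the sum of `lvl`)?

Base: id=4 (n21), parent=3, lvl 0.
Iteration 1: join on id=3 -> n8 (id 3, parent=2, lvl 1).
Iteration 2: join on id=2 -> n3 (id 2, parent=1, lvl 2).
Iteration 3: join on id=1 -> n29 (id 1, parent=NULL, lvl 3).
Iteration 4: parent is NULL; no match; recursion stops.
SUM(lvl) = 0 + 1 + 2 + 3 = 6.

6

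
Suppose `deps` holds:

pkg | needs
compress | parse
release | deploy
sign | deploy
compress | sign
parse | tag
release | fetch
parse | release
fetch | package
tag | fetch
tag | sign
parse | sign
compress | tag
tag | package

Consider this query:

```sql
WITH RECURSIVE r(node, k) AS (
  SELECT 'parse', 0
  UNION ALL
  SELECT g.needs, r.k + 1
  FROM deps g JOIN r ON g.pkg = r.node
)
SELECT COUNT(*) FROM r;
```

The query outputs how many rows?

13

Base: (parse, k=0).
Iteration 1: edges from {parse} -> (release, k=1), (sign, k=1), (tag, k=1).
Iteration 2: edges from {release,sign,tag} -> (deploy, k=2) x2, (fetch, k=2) x2, (package, k=2), (sign, k=2). [UNION ALL keeps all 6 new rows, including repeats]
Iteration 3: edges from {deploy,fetch,package,sign} -> (deploy, k=3), (package, k=3) x2. [UNION ALL keeps all 3 new rows, including repeats]
Iteration 4: no outgoing edges from {deploy,package}; recursion stops.
Total rows emitted: 13.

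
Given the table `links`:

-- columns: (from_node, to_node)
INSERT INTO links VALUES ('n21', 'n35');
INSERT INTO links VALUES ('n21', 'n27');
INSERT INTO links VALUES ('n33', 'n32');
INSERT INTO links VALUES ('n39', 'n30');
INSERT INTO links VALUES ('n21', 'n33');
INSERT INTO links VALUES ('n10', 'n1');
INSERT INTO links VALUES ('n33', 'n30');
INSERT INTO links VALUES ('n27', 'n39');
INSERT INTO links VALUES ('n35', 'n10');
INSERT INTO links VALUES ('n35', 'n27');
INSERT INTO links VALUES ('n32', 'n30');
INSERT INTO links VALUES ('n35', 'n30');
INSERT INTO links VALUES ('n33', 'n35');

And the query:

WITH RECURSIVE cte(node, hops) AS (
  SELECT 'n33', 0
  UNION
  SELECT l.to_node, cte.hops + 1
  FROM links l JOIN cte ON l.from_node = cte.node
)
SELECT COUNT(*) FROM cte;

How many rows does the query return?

Base: (n33, hops=0).
Iteration 1: edges from {n33} -> (n30, hops=1), (n32, hops=1), (n35, hops=1).
Iteration 2: edges from {n30,n32,n35} -> (n10, hops=2), (n27, hops=2), (n30, hops=2). [UNION drops 1 duplicate row(s)]
Iteration 3: edges from {n10,n27,n30} -> (n1, hops=3), (n39, hops=3).
Iteration 4: edges from {n1,n39} -> (n30, hops=4).
Iteration 5: no outgoing edges from {n30}; recursion stops.
Total rows emitted: 10.

10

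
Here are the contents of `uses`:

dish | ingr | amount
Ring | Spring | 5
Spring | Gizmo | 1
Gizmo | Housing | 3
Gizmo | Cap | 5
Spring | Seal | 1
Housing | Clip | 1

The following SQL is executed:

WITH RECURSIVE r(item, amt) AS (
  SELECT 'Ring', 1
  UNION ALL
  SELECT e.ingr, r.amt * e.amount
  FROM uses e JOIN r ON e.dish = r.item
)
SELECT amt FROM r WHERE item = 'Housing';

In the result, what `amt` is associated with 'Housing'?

Base: (Ring, amt=1).
Iteration 1: components of {Ring} -> Spring = 1*5 = 5.
Iteration 2: components of {Spring} -> Gizmo = 5*1 = 5, Seal = 5*1 = 5.
Iteration 3: components of {Gizmo,Seal} -> Cap = 5*5 = 25, Housing = 5*3 = 15.
Iteration 4: components of {Cap,Housing} -> Clip = 15*1 = 15.
Iteration 5: no further components; recursion stops.

15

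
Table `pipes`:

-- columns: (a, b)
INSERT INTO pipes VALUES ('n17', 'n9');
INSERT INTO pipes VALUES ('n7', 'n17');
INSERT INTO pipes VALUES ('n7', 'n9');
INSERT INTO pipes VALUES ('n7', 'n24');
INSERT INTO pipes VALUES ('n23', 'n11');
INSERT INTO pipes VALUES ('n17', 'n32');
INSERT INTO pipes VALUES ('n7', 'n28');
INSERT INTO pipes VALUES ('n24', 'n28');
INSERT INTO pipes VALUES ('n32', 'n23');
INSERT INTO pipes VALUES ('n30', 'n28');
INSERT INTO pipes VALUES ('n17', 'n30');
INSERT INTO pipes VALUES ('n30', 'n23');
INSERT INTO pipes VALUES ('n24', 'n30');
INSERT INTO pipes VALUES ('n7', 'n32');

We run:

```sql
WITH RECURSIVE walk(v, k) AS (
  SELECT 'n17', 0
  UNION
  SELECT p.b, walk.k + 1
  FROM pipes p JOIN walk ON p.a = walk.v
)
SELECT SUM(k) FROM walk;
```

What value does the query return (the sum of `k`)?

10

Base: (n17, k=0).
Iteration 1: edges from {n17} -> (n30, k=1), (n32, k=1), (n9, k=1).
Iteration 2: edges from {n30,n32,n9} -> (n23, k=2), (n28, k=2). [UNION drops 1 duplicate row(s)]
Iteration 3: edges from {n23,n28} -> (n11, k=3).
Iteration 4: no outgoing edges from {n11}; recursion stops.
SUM(k) = 0 + 1 + 1 + 1 + 2 + 2 + 3 = 10.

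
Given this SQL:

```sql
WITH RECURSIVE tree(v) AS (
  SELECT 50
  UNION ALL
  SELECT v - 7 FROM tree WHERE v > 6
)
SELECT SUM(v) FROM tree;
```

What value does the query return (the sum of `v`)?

204

Base: v=50.
Iteration 1: 50 > 6 holds -> v = 50 - 7 = 43.
Iteration 2: 43 > 6 holds -> v = 43 - 7 = 36.
Iteration 3: 36 > 6 holds -> v = 36 - 7 = 29.
Iteration 4: 29 > 6 holds -> v = 29 - 7 = 22.
Iteration 5: 22 > 6 holds -> v = 22 - 7 = 15.
Iteration 6: 15 > 6 holds -> v = 15 - 7 = 8.
Iteration 7: 8 > 6 holds -> v = 8 - 7 = 1.
Iteration 8: 1 > 6 fails; recursion stops.
SUM(v) = 50 + 43 + 36 + 29 + 22 + 15 + 8 + 1 = 204.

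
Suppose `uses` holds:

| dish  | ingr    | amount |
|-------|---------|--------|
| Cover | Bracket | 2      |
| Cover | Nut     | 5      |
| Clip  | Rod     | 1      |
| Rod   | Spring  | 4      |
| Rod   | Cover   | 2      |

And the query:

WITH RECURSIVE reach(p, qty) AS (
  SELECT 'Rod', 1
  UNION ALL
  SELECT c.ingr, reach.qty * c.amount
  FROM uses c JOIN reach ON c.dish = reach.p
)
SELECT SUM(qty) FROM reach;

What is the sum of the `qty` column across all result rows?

21

Base: (Rod, qty=1).
Iteration 1: components of {Rod} -> Cover = 1*2 = 2, Spring = 1*4 = 4.
Iteration 2: components of {Cover,Spring} -> Bracket = 2*2 = 4, Nut = 2*5 = 10.
Iteration 3: no further components; recursion stops.
SUM(qty) = 1 + 2 + 4 + 4 + 10 = 21.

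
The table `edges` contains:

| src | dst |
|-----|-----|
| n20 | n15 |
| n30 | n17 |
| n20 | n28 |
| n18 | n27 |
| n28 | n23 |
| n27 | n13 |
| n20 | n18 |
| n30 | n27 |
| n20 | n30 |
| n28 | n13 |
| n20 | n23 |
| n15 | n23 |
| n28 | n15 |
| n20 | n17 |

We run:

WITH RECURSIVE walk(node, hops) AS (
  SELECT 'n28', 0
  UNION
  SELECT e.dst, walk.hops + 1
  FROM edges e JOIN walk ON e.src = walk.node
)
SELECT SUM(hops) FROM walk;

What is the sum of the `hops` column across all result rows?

Base: (n28, hops=0).
Iteration 1: edges from {n28} -> (n13, hops=1), (n15, hops=1), (n23, hops=1).
Iteration 2: edges from {n13,n15,n23} -> (n23, hops=2).
Iteration 3: no outgoing edges from {n23}; recursion stops.
SUM(hops) = 0 + 1 + 1 + 1 + 2 = 5.

5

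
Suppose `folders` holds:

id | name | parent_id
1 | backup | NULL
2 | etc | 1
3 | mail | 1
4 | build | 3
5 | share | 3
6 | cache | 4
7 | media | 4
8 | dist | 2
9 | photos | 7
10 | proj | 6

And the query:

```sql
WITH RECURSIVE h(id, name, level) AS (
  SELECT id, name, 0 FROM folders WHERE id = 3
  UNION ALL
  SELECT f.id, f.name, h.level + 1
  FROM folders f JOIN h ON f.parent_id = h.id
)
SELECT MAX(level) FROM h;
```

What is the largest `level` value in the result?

Base: id=3 (mail) at level 0.
Iteration 1: rows with parent_id in {3} -> build (id 4, level 1), share (id 5, level 1).
Iteration 2: rows with parent_id in {4,5} -> cache (id 6, level 2), media (id 7, level 2).
Iteration 3: rows with parent_id in {6,7} -> photos (id 9, level 3), proj (id 10, level 3).
Iteration 4: no rows with parent_id in {9,10}; recursion stops.
level values: 0, 1, 1, 2, 2, 3, 3; the maximum is 3.

3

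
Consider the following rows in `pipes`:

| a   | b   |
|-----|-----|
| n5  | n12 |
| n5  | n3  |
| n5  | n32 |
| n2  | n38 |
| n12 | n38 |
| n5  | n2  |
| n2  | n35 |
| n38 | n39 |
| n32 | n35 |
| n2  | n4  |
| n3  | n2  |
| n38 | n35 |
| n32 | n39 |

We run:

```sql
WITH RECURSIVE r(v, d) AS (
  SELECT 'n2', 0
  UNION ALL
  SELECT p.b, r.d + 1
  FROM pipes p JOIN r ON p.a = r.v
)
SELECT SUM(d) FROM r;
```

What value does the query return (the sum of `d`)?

Base: (n2, d=0).
Iteration 1: edges from {n2} -> (n35, d=1), (n38, d=1), (n4, d=1).
Iteration 2: edges from {n35,n38,n4} -> (n35, d=2), (n39, d=2).
Iteration 3: no outgoing edges from {n35,n39}; recursion stops.
SUM(d) = 0 + 1 + 1 + 1 + 2 + 2 = 7.

7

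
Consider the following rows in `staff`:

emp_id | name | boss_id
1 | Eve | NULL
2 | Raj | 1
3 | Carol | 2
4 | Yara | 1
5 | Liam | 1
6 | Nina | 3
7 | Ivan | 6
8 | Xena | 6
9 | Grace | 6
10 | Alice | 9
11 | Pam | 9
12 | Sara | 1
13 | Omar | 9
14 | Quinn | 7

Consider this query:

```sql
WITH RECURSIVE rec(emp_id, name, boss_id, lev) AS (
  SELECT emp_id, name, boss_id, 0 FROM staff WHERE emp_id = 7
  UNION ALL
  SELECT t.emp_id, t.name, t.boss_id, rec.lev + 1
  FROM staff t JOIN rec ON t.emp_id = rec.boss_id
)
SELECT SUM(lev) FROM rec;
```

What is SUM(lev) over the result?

10

Base: emp_id=7 (Ivan), boss_id=6, lev 0.
Iteration 1: join on emp_id=6 -> Nina (id 6, boss_id=3, lev 1).
Iteration 2: join on emp_id=3 -> Carol (id 3, boss_id=2, lev 2).
Iteration 3: join on emp_id=2 -> Raj (id 2, boss_id=1, lev 3).
Iteration 4: join on emp_id=1 -> Eve (id 1, boss_id=NULL, lev 4).
Iteration 5: boss_id is NULL; no match; recursion stops.
SUM(lev) = 0 + 1 + 2 + 3 + 4 = 10.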